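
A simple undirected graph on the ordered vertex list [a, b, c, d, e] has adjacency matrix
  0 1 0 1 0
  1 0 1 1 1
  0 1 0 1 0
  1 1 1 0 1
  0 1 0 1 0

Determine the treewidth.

2

A width-2 tree decomposition is:
Bags: B1 = {a, b, d}  B2 = {b, c, d}  B3 = {b, d, e}
Tree: B1–B2, B2–B3
The largest bag has 3 vertices, giving width 2; this decomposition certifies tw(G) ≤ 2. On the other hand G contains the 3-clique {b, d, e}. A clique must lie in a single bag of any decomposition, so no decomposition can have width below 2. The upper and lower bounds meet at 2, so that is the treewidth.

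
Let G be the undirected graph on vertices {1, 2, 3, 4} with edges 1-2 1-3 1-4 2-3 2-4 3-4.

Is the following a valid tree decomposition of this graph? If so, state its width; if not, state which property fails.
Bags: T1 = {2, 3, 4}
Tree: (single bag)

No — vertex 1 appears in no bag.

A tree decomposition must satisfy three properties: every vertex lies in some bag; for every edge, both endpoints lie together in some bag; and for every vertex, the bags containing it form a connected subtree. Here vertex 1 appears in no bag, so the decomposition is invalid.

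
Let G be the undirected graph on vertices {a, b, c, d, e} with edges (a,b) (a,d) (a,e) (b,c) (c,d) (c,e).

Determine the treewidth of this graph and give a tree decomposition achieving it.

Treewidth 2.
One such decomposition:
Bags: B1 = {a, c, e}  B2 = {a, b, c}  B3 = {a, c, d}
Tree: B1–B2, B2–B3

The largest bag has 3 vertices, giving width 2; this decomposition certifies tw(G) ≤ 2. For the lower bound, G contains the cycle a–e–c–b–a, so G is not a forest; only forests have treewidth ≤ 1, hence tw(G) ≥ 2. Combining the bounds, tw(G) = 2.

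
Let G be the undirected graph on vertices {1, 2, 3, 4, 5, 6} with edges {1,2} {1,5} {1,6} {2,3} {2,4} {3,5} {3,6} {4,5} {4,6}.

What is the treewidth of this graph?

A width-3 tree decomposition is:
Bags: B1 = {2, 3, 5, 6}  B2 = {1, 2, 5, 6}  B3 = {2, 4, 5, 6}
Tree: B1–B2, B2–B3
Every bag has size at most 4, so the width is 4 − 1 = 3 and tw(G) ≤ 3. For the lower bound: the 4 vertex sets {3,5}, {1,6}, {2}, {4} are disjoint, each induces a connected subgraph, and every pair is joined by at least one edge of G. Contracting each set to a single vertex therefore yields K_{4} as a minor, and since treewidth is minor-monotone, tw(G) ≥ tw(K_{4}) = 3. The upper and lower bounds meet at 3, so that is the treewidth.

3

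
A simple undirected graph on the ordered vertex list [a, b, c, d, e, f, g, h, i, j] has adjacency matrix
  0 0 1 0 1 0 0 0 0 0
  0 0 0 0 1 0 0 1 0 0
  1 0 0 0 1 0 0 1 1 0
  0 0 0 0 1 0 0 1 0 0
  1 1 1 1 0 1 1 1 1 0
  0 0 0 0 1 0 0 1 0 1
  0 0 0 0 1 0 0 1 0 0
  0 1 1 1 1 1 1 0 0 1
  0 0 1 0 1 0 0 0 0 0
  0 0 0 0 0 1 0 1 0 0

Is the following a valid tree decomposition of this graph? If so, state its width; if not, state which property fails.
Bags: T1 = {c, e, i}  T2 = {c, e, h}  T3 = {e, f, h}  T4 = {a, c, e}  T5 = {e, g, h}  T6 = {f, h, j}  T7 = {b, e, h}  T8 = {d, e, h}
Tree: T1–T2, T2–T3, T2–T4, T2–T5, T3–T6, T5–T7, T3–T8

Every vertex of G appears in some bag (union = {a, b, c, d, e, f, g, h, i, j}); every edge is covered by a bag; and for each vertex v the set of bags containing v is connected in the bag tree. The decomposition is therefore valid. The largest bag has 3 vertices, so the width is 2.

Yes; width 2.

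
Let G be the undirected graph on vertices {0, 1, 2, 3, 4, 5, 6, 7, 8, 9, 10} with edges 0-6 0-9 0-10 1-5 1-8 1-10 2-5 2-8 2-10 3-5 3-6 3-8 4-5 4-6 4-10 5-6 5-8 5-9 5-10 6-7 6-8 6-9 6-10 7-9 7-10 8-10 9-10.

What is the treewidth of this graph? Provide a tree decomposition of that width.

The largest bag has 4 vertices, giving width 3; this decomposition certifies tw(G) ≤ 3. For the lower bound, the 4 vertices {0, 6, 9, 10} are pairwise adjacent, and any tree decomposition puts a clique entirely inside one bag — forcing width ≥ 3. Combining the bounds, tw(G) = 3.

Treewidth 3.
One such decomposition:
Bags: B1 = {5, 6, 8, 10}  B2 = {4, 5, 6, 10}  B3 = {1, 5, 8, 10}  B4 = {3, 5, 6, 8}  B5 = {5, 6, 9, 10}  B6 = {6, 7, 9, 10}  B7 = {0, 6, 9, 10}  B8 = {2, 5, 8, 10}
Tree: B1–B2, B1–B3, B1–B4, B2–B5, B5–B6, B5–B7, B1–B8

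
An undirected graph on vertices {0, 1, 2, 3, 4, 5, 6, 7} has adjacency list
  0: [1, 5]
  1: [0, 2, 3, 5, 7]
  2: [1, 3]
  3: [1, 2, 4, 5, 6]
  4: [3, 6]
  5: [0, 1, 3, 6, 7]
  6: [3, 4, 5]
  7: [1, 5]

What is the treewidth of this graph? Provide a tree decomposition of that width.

Each bag holds 3 vertices, so the decomposition has width 2, which upper-bounds the treewidth. Conversely, {1, 2, 3} is a clique of size 3, and the vertices of any clique must share a bag in every tree decomposition; so some bag has ≥ 3 vertices and tw(G) ≥ 2. The upper and lower bounds meet at 2, so that is the treewidth.

Treewidth 2.
Bags: B1 = {1, 5, 7}  B2 = {0, 1, 5}  B3 = {1, 3, 5}  B4 = {3, 5, 6}  B5 = {3, 4, 6}  B6 = {1, 2, 3}
Tree: B1–B2, B1–B3, B3–B4, B4–B5, B3–B6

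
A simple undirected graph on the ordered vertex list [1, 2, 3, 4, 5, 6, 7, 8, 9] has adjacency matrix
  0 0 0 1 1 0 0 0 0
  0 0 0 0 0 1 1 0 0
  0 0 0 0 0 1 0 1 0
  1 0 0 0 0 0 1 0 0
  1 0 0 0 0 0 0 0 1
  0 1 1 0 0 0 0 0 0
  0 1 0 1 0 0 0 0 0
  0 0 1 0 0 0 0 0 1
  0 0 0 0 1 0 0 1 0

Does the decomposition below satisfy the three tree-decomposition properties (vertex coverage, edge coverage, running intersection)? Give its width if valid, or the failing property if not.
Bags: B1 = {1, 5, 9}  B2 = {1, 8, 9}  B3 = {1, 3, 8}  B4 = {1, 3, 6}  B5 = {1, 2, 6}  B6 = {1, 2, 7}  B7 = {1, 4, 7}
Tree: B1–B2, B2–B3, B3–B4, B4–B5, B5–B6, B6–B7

Yes; width 2.

Vertex coverage: the bags together contain {1, 2, 3, 4, 5, 6, 7, 8, 9}, the full vertex set. Edge coverage: each edge of G has both endpoints in at least one bag. Running intersection: for every vertex, the bags containing it form a connected subtree. All three properties hold, so this is a valid tree decomposition of width max|bag| − 1 = 2, and hence tw(G) ≤ 2.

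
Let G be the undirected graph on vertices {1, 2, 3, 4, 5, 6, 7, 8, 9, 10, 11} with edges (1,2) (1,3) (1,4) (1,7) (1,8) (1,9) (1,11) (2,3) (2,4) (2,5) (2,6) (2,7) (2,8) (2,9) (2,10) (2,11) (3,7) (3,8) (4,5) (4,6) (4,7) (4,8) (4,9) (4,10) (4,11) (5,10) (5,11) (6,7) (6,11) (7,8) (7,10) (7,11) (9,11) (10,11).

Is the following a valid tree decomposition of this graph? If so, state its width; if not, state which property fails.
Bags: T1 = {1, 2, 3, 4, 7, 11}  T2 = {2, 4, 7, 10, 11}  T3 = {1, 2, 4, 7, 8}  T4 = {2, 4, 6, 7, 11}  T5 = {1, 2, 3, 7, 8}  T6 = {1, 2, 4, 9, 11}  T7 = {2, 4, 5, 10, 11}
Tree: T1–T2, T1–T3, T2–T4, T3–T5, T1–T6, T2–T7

A tree decomposition must satisfy three properties: every vertex lies in some bag; for every edge, both endpoints lie together in some bag; and for every vertex, the bags containing it form a connected subtree. Here bags containing vertex 3 are not connected in the tree, so the decomposition is invalid.

No — bags containing vertex 3 are not connected in the tree.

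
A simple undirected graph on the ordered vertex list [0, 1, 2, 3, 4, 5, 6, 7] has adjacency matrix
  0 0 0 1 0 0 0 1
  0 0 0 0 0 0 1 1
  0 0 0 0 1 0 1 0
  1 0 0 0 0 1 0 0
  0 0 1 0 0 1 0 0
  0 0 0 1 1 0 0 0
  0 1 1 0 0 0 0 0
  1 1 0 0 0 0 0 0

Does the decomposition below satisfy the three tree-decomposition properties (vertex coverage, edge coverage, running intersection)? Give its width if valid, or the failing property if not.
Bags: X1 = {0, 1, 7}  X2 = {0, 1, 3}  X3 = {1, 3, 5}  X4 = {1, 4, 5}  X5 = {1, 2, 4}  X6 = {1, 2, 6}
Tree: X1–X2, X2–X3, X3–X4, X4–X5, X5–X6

Every vertex of G appears in some bag (union = {0, 1, 2, 3, 4, 5, 6, 7}); every edge is covered by a bag; and for each vertex v the set of bags containing v is connected in the bag tree. The decomposition is therefore valid. The largest bag has 3 vertices, so the width is 2.

Yes; width 2.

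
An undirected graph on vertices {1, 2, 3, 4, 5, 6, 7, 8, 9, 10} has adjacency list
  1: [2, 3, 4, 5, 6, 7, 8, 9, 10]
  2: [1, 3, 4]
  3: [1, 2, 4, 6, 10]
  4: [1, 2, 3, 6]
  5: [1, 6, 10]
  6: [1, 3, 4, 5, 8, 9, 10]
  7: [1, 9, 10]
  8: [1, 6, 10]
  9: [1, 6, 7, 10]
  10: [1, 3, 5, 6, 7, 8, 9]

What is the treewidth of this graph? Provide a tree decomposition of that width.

The largest bag has 4 vertices, giving width 3; this decomposition certifies tw(G) ≤ 3. Conversely, {1, 2, 3, 4} is a clique of size 4, and the vertices of any clique must share a bag in every tree decomposition; so some bag has ≥ 4 vertices and tw(G) ≥ 3. Hence tw(G) = 3 exactly.

Treewidth 3.
One optimal decomposition is:
Bags: B1 = {1, 3, 6, 10}  B2 = {1, 3, 4, 6}  B3 = {1, 2, 3, 4}  B4 = {1, 6, 9, 10}  B5 = {1, 7, 9, 10}  B6 = {1, 5, 6, 10}  B7 = {1, 6, 8, 10}
Tree: B1–B2, B2–B3, B1–B4, B4–B5, B4–B6, B4–B7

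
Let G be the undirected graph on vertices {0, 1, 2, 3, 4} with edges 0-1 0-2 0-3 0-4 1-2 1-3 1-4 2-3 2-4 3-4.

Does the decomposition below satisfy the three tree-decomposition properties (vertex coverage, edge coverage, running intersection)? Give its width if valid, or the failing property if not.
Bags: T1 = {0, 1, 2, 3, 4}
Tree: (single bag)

Every vertex of G appears in some bag (union = {0, 1, 2, 3, 4}); every edge is covered by a bag; and for each vertex v the set of bags containing v is connected in the bag tree. The decomposition is therefore valid. The largest bag has 5 vertices, so the width is 4.

Yes; width 4.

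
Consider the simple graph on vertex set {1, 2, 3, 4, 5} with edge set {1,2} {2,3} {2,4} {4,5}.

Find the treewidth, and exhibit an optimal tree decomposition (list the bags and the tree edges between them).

Treewidth 1.
One such decomposition:
Bags: B1 = {2, 4}  B2 = {4, 5}  B3 = {1, 2}  B4 = {2, 3}
Tree: B1–B2, B1–B3, B3–B4

Every bag has size at most 2, so the width is 2 − 1 = 1 and tw(G) ≤ 1. Since G has at least one edge (e.g. 4–2), it is not an edgeless graph, so tw(G) ≥ 1. Combining the bounds, tw(G) = 1.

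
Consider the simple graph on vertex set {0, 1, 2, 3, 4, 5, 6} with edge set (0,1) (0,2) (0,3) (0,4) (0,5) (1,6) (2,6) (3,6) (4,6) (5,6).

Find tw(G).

A width-2 tree decomposition is:
Bags: B1 = {0, 2, 6}  B2 = {0, 4, 6}  B3 = {0, 3, 6}  B4 = {0, 1, 6}  B5 = {0, 5, 6}
Tree: B1–B2, B2–B3, B3–B4, B4–B5
The largest bag has 3 vertices, giving width 2; this decomposition certifies tw(G) ≤ 2. For the lower bound, G contains the cycle 0–2–6–4–0, so G is not a forest; only forests have treewidth ≤ 1, hence tw(G) ≥ 2. Hence tw(G) = 2 exactly.

2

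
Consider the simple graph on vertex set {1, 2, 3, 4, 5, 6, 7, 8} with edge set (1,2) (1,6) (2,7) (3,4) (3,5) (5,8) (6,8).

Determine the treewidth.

A width-1 tree decomposition is:
Bags: B1 = {2, 7}  B2 = {1, 2}  B3 = {1, 6}  B4 = {6, 8}  B5 = {5, 8}  B6 = {3, 5}  B7 = {3, 4}
Tree: B1–B2, B2–B3, B3–B4, B4–B5, B5–B6, B6–B7
Every bag has size at most 2, so the width is 2 − 1 = 1 and tw(G) ≤ 1. G has an edge, so its treewidth is at least 1. The upper and lower bounds meet at 1, so that is the treewidth.

1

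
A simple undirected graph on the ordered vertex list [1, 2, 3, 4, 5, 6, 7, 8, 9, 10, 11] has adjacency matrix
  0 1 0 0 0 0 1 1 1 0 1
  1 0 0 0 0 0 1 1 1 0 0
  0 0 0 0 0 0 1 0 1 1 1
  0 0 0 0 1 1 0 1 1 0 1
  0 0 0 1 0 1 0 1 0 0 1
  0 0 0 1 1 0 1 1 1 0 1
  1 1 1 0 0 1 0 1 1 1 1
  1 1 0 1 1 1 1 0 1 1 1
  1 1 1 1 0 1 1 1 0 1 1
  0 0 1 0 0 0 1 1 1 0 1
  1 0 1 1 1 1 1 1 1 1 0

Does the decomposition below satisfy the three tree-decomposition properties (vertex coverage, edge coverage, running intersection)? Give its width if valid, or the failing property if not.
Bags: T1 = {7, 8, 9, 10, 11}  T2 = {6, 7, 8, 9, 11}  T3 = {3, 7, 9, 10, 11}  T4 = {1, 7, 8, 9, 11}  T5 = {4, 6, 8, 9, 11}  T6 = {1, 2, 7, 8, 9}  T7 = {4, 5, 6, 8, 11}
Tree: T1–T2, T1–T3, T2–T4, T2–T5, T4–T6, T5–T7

Vertex coverage: the bags together contain {1, 2, 3, 4, 5, 6, 7, 8, 9, 10, 11}, the full vertex set. Edge coverage: each edge of G has both endpoints in at least one bag. Running intersection: for every vertex, the bags containing it form a connected subtree. All three properties hold, so this is a valid tree decomposition of width max|bag| − 1 = 4, and hence tw(G) ≤ 4.

Yes; width 4.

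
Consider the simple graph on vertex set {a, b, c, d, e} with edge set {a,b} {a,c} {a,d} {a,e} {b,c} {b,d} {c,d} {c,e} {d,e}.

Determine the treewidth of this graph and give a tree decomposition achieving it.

Treewidth 3.
One optimal decomposition is:
Bags: B1 = {a, c, d, e}  B2 = {a, b, c, d}
Tree: B1–B2

The largest bag has 4 vertices, giving width 3; this decomposition certifies tw(G) ≤ 3. On the other hand G contains the 4-clique {a, c, d, e}. A clique must lie in a single bag of any decomposition, so no decomposition can have width below 3. Therefore the treewidth is 3.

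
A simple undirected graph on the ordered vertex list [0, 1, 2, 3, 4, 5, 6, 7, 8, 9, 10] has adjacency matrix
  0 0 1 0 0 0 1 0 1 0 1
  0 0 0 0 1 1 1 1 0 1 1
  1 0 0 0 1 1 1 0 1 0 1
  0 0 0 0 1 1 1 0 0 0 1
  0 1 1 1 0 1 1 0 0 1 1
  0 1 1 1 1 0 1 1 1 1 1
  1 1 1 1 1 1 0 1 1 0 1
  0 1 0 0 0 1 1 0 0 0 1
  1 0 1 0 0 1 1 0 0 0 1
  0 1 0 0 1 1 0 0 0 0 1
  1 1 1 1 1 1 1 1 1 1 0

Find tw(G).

A width-4 tree decomposition is:
Bags: B1 = {2, 4, 5, 6, 10}  B2 = {3, 4, 5, 6, 10}  B3 = {2, 5, 6, 8, 10}  B4 = {0, 2, 6, 8, 10}  B5 = {1, 4, 5, 6, 10}  B6 = {1, 5, 6, 7, 10}  B7 = {1, 4, 5, 9, 10}
Tree: B1–B2, B1–B3, B3–B4, B1–B5, B5–B6, B5–B7
Every bag has size at most 5, so the width is 5 − 1 = 4 and tw(G) ≤ 4. Conversely, {0, 2, 6, 8, 10} is a clique of size 5, and the vertices of any clique must share a bag in every tree decomposition; so some bag has ≥ 5 vertices and tw(G) ≥ 4. Combining the bounds, tw(G) = 4.

4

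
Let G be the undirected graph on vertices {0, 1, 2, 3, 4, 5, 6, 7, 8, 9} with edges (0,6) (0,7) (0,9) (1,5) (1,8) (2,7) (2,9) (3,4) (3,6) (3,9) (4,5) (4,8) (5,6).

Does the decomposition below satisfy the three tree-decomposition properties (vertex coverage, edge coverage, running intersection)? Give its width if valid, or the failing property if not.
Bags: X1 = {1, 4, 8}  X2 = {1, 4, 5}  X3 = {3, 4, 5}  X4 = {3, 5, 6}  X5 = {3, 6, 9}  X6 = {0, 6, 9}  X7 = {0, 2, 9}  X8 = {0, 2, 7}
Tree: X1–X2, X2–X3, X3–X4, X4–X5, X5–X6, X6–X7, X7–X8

Every vertex of G appears in some bag (union = {0, 1, 2, 3, 4, 5, 6, 7, 8, 9}); every edge is covered by a bag; and for each vertex v the set of bags containing v is connected in the bag tree. The decomposition is therefore valid. The largest bag has 3 vertices, so the width is 2.

Yes; width 2.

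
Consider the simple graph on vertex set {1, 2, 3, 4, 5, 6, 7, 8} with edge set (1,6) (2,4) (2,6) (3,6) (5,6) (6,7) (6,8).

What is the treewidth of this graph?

A width-1 tree decomposition is:
Bags: B1 = {5, 6}  B2 = {1, 6}  B3 = {6, 8}  B4 = {2, 6}  B5 = {3, 6}  B6 = {6, 7}  B7 = {2, 4}
Tree: B1–B2, B2–B3, B1–B4, B4–B5, B1–B6, B4–B7
Each bag holds 2 vertices, so the decomposition has width 1, which upper-bounds the treewidth. G has an edge, so its treewidth is at least 1. The upper and lower bounds meet at 1, so that is the treewidth.

1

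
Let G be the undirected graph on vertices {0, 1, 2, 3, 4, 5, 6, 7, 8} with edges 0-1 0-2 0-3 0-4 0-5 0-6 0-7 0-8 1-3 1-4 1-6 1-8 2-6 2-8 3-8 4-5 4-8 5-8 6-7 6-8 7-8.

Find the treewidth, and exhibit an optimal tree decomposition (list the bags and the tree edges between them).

Each bag holds 4 vertices, so the decomposition has width 3, which upper-bounds the treewidth. For the lower bound, the 4 vertices {0, 1, 3, 8} are pairwise adjacent, and any tree decomposition puts a clique entirely inside one bag — forcing width ≥ 3. Hence tw(G) = 3 exactly.

Treewidth 3.
One such decomposition:
Bags: B1 = {0, 4, 5, 8}  B2 = {0, 1, 4, 8}  B3 = {0, 1, 6, 8}  B4 = {0, 6, 7, 8}  B5 = {0, 2, 6, 8}  B6 = {0, 1, 3, 8}
Tree: B1–B2, B2–B3, B3–B4, B3–B5, B3–B6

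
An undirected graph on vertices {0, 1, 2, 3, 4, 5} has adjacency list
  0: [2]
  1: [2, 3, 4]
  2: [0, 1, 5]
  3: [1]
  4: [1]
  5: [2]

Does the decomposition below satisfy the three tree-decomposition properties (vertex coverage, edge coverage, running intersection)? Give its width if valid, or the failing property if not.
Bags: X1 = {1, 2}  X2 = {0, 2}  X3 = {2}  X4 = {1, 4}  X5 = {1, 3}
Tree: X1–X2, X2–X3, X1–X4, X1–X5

A tree decomposition must satisfy three properties: every vertex lies in some bag; for every edge, both endpoints lie together in some bag; and for every vertex, the bags containing it form a connected subtree. Here vertex 5 appears in no bag, so the decomposition is invalid.

No — vertex 5 appears in no bag.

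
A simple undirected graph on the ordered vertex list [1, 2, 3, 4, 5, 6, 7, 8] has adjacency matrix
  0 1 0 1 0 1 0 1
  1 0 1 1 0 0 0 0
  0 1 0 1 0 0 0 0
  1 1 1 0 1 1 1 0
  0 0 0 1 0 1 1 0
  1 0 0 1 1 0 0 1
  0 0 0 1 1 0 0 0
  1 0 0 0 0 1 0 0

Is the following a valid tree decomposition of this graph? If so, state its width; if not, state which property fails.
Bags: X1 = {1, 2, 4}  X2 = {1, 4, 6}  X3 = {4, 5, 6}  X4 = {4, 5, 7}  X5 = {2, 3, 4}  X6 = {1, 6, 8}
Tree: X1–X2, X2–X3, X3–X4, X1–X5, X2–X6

Yes; width 2.

Checking the three conditions: (i) the bags cover all of {1, 2, 3, 4, 5, 6, 7, 8}; (ii) for each edge, some bag contains both endpoints; (iii) the bags containing any fixed vertex form a subtree. All hold, so the decomposition is valid with width 3 − 1 = 2.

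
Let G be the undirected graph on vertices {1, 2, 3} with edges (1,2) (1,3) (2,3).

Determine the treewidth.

A width-2 tree decomposition is:
Bags: B1 = {1, 2, 3}
Tree: (single bag)
A single bag containing all 3 vertices is trivially a valid decomposition of width 2. Conversely, {1, 2, 3} is a clique of size 3, and the vertices of any clique must share a bag in every tree decomposition; so some bag has ≥ 3 vertices and tw(G) ≥ 2. Therefore the treewidth is 2.

2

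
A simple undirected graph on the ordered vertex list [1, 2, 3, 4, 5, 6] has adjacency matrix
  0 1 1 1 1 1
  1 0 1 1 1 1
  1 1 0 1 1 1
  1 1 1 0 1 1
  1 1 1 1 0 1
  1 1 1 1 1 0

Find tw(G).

A width-5 tree decomposition is:
Bags: B1 = {1, 2, 3, 4, 5, 6}
Tree: (single bag)
With just one bag of size 6, the width is 6 − 1 = 5, so tw(G) ≤ 5. Conversely, {1, 2, 3, 4, 5, 6} is a clique of size 6, and the vertices of any clique must share a bag in every tree decomposition; so some bag has ≥ 6 vertices and tw(G) ≥ 5. Combining the bounds, tw(G) = 5.

5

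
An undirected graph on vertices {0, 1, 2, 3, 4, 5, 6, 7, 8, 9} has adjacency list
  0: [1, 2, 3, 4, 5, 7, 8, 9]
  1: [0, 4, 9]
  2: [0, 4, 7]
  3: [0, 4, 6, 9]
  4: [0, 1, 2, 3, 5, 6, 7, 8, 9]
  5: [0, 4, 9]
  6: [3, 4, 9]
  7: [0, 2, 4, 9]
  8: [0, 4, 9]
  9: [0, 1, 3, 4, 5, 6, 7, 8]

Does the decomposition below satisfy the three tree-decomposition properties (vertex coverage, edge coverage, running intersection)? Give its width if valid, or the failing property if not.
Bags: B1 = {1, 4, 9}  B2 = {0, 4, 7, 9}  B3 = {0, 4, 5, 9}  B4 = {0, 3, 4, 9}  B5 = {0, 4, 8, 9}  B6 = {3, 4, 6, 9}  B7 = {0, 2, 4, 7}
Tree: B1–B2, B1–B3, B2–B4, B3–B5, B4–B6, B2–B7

No — edge (0,1) lies in no bag.

A tree decomposition must satisfy three properties: every vertex lies in some bag; for every edge, both endpoints lie together in some bag; and for every vertex, the bags containing it form a connected subtree. Here edge (0,1) lies in no bag, so the decomposition is invalid.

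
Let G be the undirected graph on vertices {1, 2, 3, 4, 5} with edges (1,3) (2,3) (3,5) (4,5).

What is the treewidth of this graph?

1

A width-1 tree decomposition is:
Bags: B1 = {3, 5}  B2 = {4, 5}  B3 = {1, 3}  B4 = {2, 3}
Tree: B1–B2, B1–B3, B1–B4
The largest bag has 2 vertices, giving width 1; this decomposition certifies tw(G) ≤ 1. G has an edge, so its treewidth is at least 1. Hence tw(G) = 1 exactly.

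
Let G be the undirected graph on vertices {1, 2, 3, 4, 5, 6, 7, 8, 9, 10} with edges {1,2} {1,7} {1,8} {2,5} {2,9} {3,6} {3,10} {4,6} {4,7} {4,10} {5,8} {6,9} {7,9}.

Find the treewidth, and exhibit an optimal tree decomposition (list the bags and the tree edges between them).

Treewidth 2.
One such decomposition:
Bags: B1 = {2, 5, 8}  B2 = {1, 2, 8}  B3 = {1, 2, 9}  B4 = {1, 7, 9}  B5 = {6, 7, 9}  B6 = {4, 6, 7}  B7 = {3, 4, 6}  B8 = {3, 4, 10}
Tree: B1–B2, B2–B3, B3–B4, B4–B5, B5–B6, B6–B7, B7–B8

Each bag holds 3 vertices, so the decomposition has width 2, which upper-bounds the treewidth. The edges 5–8–1–2–5 form a cycle, so G is not a tree and its treewidth is at least 2. The upper and lower bounds meet at 2, so that is the treewidth.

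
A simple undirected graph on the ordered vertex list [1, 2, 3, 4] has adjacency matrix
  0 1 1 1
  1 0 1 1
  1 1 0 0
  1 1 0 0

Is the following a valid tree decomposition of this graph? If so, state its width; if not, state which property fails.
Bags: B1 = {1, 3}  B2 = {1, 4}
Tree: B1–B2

No — vertex 2 appears in no bag.

A tree decomposition must satisfy three properties: every vertex lies in some bag; for every edge, both endpoints lie together in some bag; and for every vertex, the bags containing it form a connected subtree. Here vertex 2 appears in no bag, so the decomposition is invalid.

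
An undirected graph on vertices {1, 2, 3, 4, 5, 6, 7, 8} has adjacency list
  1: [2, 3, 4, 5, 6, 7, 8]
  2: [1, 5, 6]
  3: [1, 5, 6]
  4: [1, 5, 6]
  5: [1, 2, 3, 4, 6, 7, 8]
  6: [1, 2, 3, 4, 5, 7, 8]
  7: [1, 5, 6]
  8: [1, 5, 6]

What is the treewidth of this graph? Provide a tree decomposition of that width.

Each bag holds 4 vertices, so the decomposition has width 3, which upper-bounds the treewidth. Conversely, {1, 2, 5, 6} is a clique of size 4, and the vertices of any clique must share a bag in every tree decomposition; so some bag has ≥ 4 vertices and tw(G) ≥ 3. Therefore the treewidth is 3.

Treewidth 3.
One optimal decomposition is:
Bags: B1 = {1, 5, 6, 7}  B2 = {1, 3, 5, 6}  B3 = {1, 5, 6, 8}  B4 = {1, 4, 5, 6}  B5 = {1, 2, 5, 6}
Tree: B1–B2, B1–B3, B1–B4, B2–B5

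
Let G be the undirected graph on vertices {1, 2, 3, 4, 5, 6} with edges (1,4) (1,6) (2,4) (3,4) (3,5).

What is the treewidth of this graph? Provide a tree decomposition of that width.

Treewidth 1.
One optimal decomposition is:
Bags: B1 = {2, 4}  B2 = {3, 4}  B3 = {1, 4}  B4 = {3, 5}  B5 = {1, 6}
Tree: B1–B2, B1–B3, B2–B4, B3–B5

Each bag holds 2 vertices, so the decomposition has width 1, which upper-bounds the treewidth. Since G has at least one edge (e.g. 4–2), it is not an edgeless graph, so tw(G) ≥ 1. The upper and lower bounds meet at 1, so that is the treewidth.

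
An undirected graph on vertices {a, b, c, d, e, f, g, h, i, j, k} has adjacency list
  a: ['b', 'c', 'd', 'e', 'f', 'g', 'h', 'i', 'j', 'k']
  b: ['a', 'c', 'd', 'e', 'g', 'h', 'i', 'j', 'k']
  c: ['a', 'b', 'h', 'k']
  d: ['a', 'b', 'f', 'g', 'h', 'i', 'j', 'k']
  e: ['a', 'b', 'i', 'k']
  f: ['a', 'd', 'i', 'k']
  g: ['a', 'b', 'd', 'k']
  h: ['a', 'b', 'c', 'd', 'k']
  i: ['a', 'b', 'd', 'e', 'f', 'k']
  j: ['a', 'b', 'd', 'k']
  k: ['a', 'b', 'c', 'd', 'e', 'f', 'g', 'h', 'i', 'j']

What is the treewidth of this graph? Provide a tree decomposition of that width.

The largest bag has 5 vertices, giving width 4; this decomposition certifies tw(G) ≤ 4. On the other hand G contains the 5-clique {a, d, f, i, k}. A clique must lie in a single bag of any decomposition, so no decomposition can have width below 4. The upper and lower bounds meet at 4, so that is the treewidth.

Treewidth 4.
One optimal decomposition is:
Bags: B1 = {a, b, d, h, k}  B2 = {a, b, d, i, k}  B3 = {a, b, e, i, k}  B4 = {a, b, d, j, k}  B5 = {a, d, f, i, k}  B6 = {a, b, d, g, k}  B7 = {a, b, c, h, k}
Tree: B1–B2, B2–B3, B1–B4, B2–B5, B1–B6, B1–B7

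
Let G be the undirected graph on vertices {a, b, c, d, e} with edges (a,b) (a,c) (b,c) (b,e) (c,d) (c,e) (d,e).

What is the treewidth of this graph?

A width-2 tree decomposition is:
Bags: B1 = {a, b, c}  B2 = {b, c, e}  B3 = {c, d, e}
Tree: B1–B2, B2–B3
Every bag has size at most 3, so the width is 3 − 1 = 2 and tw(G) ≤ 2. On the other hand G contains the 3-clique {c, d, e}. A clique must lie in a single bag of any decomposition, so no decomposition can have width below 2. Combining the bounds, tw(G) = 2.

2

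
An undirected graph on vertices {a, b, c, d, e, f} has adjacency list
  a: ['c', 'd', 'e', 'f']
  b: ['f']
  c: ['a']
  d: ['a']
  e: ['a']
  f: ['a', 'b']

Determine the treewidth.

A width-1 tree decomposition is:
Bags: B1 = {a, c}  B2 = {a, e}  B3 = {a, f}  B4 = {a, d}  B5 = {b, f}
Tree: B1–B2, B2–B3, B2–B4, B3–B5
Each bag holds 2 vertices, so the decomposition has width 1, which upper-bounds the treewidth. Any graph with an edge has treewidth ≥ 1, and G has the edge a–c. Hence tw(G) = 1 exactly.

1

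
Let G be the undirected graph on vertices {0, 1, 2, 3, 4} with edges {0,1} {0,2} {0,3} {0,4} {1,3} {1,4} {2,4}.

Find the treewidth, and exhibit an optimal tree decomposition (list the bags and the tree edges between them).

Each bag holds 3 vertices, so the decomposition has width 2, which upper-bounds the treewidth. Conversely, {0, 1, 3} is a clique of size 3, and the vertices of any clique must share a bag in every tree decomposition; so some bag has ≥ 3 vertices and tw(G) ≥ 2. The upper and lower bounds meet at 2, so that is the treewidth.

Treewidth 2.
One optimal decomposition is:
Bags: B1 = {0, 1, 4}  B2 = {0, 1, 3}  B3 = {0, 2, 4}
Tree: B1–B2, B1–B3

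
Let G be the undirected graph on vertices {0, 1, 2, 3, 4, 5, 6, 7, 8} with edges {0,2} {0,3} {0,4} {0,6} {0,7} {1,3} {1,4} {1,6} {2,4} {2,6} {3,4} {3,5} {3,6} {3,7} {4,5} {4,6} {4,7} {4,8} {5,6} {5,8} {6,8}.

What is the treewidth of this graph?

A width-3 tree decomposition is:
Bags: B1 = {3, 4, 5, 6}  B2 = {0, 3, 4, 6}  B3 = {1, 3, 4, 6}  B4 = {0, 2, 4, 6}  B5 = {4, 5, 6, 8}  B6 = {0, 3, 4, 7}
Tree: B1–B2, B1–B3, B2–B4, B1–B5, B2–B6
The largest bag has 4 vertices, giving width 3; this decomposition certifies tw(G) ≤ 3. Conversely, {4, 5, 6, 8} is a clique of size 4, and the vertices of any clique must share a bag in every tree decomposition; so some bag has ≥ 4 vertices and tw(G) ≥ 3. Hence tw(G) = 3 exactly.

3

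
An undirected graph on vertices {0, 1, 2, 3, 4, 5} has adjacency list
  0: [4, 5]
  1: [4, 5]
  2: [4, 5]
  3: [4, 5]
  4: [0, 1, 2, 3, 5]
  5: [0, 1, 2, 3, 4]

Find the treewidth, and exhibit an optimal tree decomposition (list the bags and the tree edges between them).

Each bag holds 3 vertices, so the decomposition has width 2, which upper-bounds the treewidth. For the lower bound, the 3 vertices {0, 4, 5} are pairwise adjacent, and any tree decomposition puts a clique entirely inside one bag — forcing width ≥ 2. The upper and lower bounds meet at 2, so that is the treewidth.

Treewidth 2.
One such decomposition:
Bags: B1 = {1, 4, 5}  B2 = {0, 4, 5}  B3 = {2, 4, 5}  B4 = {3, 4, 5}
Tree: B1–B2, B1–B3, B1–B4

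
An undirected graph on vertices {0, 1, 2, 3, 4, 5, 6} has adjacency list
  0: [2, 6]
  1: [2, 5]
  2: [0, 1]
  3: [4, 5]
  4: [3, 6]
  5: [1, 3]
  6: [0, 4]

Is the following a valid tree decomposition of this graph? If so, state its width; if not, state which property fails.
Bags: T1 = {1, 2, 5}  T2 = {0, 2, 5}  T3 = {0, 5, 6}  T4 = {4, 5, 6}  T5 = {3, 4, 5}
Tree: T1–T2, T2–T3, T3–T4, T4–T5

Yes; width 2.

Checking the three conditions: (i) the bags cover all of {0, 1, 2, 3, 4, 5, 6}; (ii) for each edge, some bag contains both endpoints; (iii) the bags containing any fixed vertex form a subtree. All hold, so the decomposition is valid with width 3 − 1 = 2.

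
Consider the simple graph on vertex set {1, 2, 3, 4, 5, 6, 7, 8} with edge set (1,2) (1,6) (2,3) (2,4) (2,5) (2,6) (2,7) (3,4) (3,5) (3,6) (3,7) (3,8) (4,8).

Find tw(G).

2

A width-2 tree decomposition is:
Bags: B1 = {2, 3, 7}  B2 = {2, 3, 5}  B3 = {2, 3, 6}  B4 = {1, 2, 6}  B5 = {2, 3, 4}  B6 = {3, 4, 8}
Tree: B1–B2, B2–B3, B3–B4, B3–B5, B5–B6
The largest bag has 3 vertices, giving width 2; this decomposition certifies tw(G) ≤ 2. Conversely, {3, 4, 8} is a clique of size 3, and the vertices of any clique must share a bag in every tree decomposition; so some bag has ≥ 3 vertices and tw(G) ≥ 2. The upper and lower bounds meet at 2, so that is the treewidth.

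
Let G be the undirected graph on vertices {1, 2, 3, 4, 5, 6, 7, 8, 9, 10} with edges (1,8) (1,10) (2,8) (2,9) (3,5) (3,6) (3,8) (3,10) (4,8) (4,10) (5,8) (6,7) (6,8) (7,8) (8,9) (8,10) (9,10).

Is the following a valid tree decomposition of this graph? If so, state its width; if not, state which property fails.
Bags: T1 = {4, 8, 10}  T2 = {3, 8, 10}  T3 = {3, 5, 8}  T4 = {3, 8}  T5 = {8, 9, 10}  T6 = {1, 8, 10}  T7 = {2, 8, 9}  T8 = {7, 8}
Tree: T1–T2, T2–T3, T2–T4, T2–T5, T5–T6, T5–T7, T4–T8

A tree decomposition must satisfy three properties: every vertex lies in some bag; for every edge, both endpoints lie together in some bag; and for every vertex, the bags containing it form a connected subtree. Here vertex 6 appears in no bag, so the decomposition is invalid.

No — vertex 6 appears in no bag.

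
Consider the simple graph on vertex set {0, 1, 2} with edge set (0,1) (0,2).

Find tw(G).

1

A width-1 tree decomposition is:
Bags: B1 = {0, 2}  B2 = {0, 1}
Tree: B1–B2
Each bag holds 2 vertices, so the decomposition has width 1, which upper-bounds the treewidth. Any graph with an edge has treewidth ≥ 1, and G has the edge 2–0. Hence tw(G) = 1 exactly.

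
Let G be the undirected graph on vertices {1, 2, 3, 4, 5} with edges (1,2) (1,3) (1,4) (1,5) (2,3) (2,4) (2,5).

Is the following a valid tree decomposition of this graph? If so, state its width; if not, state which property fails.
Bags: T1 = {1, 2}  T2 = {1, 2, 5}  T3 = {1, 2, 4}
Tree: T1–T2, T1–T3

A tree decomposition must satisfy three properties: every vertex lies in some bag; for every edge, both endpoints lie together in some bag; and for every vertex, the bags containing it form a connected subtree. Here vertex 3 appears in no bag, so the decomposition is invalid.

No — vertex 3 appears in no bag.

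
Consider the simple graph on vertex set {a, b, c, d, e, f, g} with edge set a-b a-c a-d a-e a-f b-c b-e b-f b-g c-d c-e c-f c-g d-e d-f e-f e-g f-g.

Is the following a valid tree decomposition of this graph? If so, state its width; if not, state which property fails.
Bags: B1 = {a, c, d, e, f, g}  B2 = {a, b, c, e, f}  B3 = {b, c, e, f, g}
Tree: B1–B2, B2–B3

A tree decomposition must satisfy three properties: every vertex lies in some bag; for every edge, both endpoints lie together in some bag; and for every vertex, the bags containing it form a connected subtree. Here bags containing vertex g are not connected in the tree, so the decomposition is invalid.

No — bags containing vertex g are not connected in the tree.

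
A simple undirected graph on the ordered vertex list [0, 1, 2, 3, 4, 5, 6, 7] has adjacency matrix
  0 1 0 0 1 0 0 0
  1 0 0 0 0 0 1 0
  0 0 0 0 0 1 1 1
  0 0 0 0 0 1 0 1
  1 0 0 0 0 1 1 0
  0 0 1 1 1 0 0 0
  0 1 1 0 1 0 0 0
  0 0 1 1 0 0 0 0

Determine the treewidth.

2

A width-2 tree decomposition is:
Bags: B1 = {2, 3, 7}  B2 = {2, 3, 5}  B3 = {2, 5, 6}  B4 = {4, 5, 6}  B5 = {1, 4, 6}  B6 = {0, 1, 4}
Tree: B1–B2, B2–B3, B3–B4, B4–B5, B5–B6
Every bag has size at most 3, so the width is 3 − 1 = 2 and tw(G) ≤ 2. Since 7–3–5–2–7 is a cycle in G, G is not acyclic. Forests are exactly the graphs of treewidth ≤ 1, so tw(G) ≥ 2. Therefore the treewidth is 2.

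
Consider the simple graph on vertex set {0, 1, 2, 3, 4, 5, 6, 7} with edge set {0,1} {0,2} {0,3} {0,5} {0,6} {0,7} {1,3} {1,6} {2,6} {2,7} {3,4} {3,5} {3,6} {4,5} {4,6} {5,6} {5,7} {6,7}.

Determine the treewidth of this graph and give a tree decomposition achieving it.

Each bag holds 4 vertices, so the decomposition has width 3, which upper-bounds the treewidth. Conversely, {0, 2, 6, 7} is a clique of size 4, and the vertices of any clique must share a bag in every tree decomposition; so some bag has ≥ 4 vertices and tw(G) ≥ 3. Therefore the treewidth is 3.

Treewidth 3.
One optimal decomposition is:
Bags: B1 = {0, 3, 5, 6}  B2 = {3, 4, 5, 6}  B3 = {0, 1, 3, 6}  B4 = {0, 5, 6, 7}  B5 = {0, 2, 6, 7}
Tree: B1–B2, B1–B3, B1–B4, B4–B5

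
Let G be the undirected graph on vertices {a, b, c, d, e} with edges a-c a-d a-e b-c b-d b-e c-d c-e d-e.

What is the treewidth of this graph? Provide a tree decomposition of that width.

Treewidth 3.
Bags: B1 = {b, c, d, e}  B2 = {a, c, d, e}
Tree: B1–B2

The largest bag has 4 vertices, giving width 3; this decomposition certifies tw(G) ≤ 3. Conversely, {a, c, d, e} is a clique of size 4, and the vertices of any clique must share a bag in every tree decomposition; so some bag has ≥ 4 vertices and tw(G) ≥ 3. Hence tw(G) = 3 exactly.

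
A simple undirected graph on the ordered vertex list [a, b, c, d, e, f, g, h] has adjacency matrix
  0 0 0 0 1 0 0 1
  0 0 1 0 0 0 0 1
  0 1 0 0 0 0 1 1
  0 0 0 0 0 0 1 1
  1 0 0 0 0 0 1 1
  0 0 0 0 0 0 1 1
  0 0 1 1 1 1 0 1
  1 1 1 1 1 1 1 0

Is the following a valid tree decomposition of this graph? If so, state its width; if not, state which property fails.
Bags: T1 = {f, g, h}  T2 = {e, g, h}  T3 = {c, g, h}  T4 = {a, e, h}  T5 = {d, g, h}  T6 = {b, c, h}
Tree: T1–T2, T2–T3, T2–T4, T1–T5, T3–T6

Yes; width 2.

Every vertex of G appears in some bag (union = {a, b, c, d, e, f, g, h}); every edge is covered by a bag; and for each vertex v the set of bags containing v is connected in the bag tree. The decomposition is therefore valid. The largest bag has 3 vertices, so the width is 2.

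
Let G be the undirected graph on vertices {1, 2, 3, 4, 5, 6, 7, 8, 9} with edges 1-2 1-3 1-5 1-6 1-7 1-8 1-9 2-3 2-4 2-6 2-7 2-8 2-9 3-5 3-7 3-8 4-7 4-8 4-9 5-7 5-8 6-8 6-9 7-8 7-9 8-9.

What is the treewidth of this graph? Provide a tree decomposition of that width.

Treewidth 4.
One such decomposition:
Bags: B1 = {1, 2, 3, 7, 8}  B2 = {1, 2, 7, 8, 9}  B3 = {1, 2, 6, 8, 9}  B4 = {2, 4, 7, 8, 9}  B5 = {1, 3, 5, 7, 8}
Tree: B1–B2, B2–B3, B2–B4, B1–B5

The largest bag has 5 vertices, giving width 4; this decomposition certifies tw(G) ≤ 4. On the other hand G contains the 5-clique {1, 2, 6, 8, 9}. A clique must lie in a single bag of any decomposition, so no decomposition can have width below 4. Therefore the treewidth is 4.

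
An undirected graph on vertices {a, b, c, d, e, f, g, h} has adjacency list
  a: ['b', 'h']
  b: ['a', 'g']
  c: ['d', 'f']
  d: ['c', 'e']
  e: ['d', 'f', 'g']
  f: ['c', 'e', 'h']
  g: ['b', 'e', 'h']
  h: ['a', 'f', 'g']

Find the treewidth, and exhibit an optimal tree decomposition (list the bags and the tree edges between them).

The largest bag has 3 vertices, giving width 2; this decomposition certifies tw(G) ≤ 2. The edges b–a–h–g–b form a cycle, so G is not a tree and its treewidth is at least 2. Hence tw(G) = 2 exactly.

Treewidth 2.
One optimal decomposition is:
Bags: B1 = {a, b, g}  B2 = {a, g, h}  B3 = {e, g, h}  B4 = {e, f, h}  B5 = {d, e, f}  B6 = {c, d, f}
Tree: B1–B2, B2–B3, B3–B4, B4–B5, B5–B6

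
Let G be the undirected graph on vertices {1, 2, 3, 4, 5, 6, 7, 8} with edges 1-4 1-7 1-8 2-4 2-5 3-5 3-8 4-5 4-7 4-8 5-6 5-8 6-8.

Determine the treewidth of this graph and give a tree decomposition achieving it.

Every bag has size at most 3, so the width is 3 − 1 = 2 and tw(G) ≤ 2. For the lower bound, the 3 vertices {3, 5, 8} are pairwise adjacent, and any tree decomposition puts a clique entirely inside one bag — forcing width ≥ 2. Hence tw(G) = 2 exactly.

Treewidth 2.
One such decomposition:
Bags: B1 = {4, 5, 8}  B2 = {2, 4, 5}  B3 = {1, 4, 8}  B4 = {1, 4, 7}  B5 = {3, 5, 8}  B6 = {5, 6, 8}
Tree: B1–B2, B1–B3, B3–B4, B1–B5, B5–B6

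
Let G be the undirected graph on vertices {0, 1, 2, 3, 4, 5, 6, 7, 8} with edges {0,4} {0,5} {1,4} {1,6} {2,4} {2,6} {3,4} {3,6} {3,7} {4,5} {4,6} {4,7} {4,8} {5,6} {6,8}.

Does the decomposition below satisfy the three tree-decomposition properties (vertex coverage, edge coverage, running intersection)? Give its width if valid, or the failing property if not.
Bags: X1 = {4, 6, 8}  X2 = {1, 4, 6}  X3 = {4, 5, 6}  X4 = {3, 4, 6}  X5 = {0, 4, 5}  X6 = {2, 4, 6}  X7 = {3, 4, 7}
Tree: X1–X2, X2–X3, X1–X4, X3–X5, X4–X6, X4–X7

Checking the three conditions: (i) the bags cover all of {0, 1, 2, 3, 4, 5, 6, 7, 8}; (ii) for each edge, some bag contains both endpoints; (iii) the bags containing any fixed vertex form a subtree. All hold, so the decomposition is valid with width 3 − 1 = 2.

Yes; width 2.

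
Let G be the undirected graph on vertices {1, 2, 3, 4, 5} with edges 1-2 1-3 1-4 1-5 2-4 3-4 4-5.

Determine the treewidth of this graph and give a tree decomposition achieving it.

The largest bag has 3 vertices, giving width 2; this decomposition certifies tw(G) ≤ 2. Conversely, {1, 2, 4} is a clique of size 3, and the vertices of any clique must share a bag in every tree decomposition; so some bag has ≥ 3 vertices and tw(G) ≥ 2. The upper and lower bounds meet at 2, so that is the treewidth.

Treewidth 2.
One optimal decomposition is:
Bags: B1 = {1, 3, 4}  B2 = {1, 2, 4}  B3 = {1, 4, 5}
Tree: B1–B2, B1–B3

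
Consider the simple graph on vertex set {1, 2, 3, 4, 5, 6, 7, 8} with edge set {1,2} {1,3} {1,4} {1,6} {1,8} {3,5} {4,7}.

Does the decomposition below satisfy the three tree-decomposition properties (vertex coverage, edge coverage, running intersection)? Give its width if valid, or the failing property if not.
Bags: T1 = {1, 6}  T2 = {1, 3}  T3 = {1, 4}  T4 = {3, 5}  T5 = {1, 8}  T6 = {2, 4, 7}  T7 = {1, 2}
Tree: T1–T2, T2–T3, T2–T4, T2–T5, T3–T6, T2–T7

A tree decomposition must satisfy three properties: every vertex lies in some bag; for every edge, both endpoints lie together in some bag; and for every vertex, the bags containing it form a connected subtree. Here bags containing vertex 2 are not connected in the tree, so the decomposition is invalid.

No — bags containing vertex 2 are not connected in the tree.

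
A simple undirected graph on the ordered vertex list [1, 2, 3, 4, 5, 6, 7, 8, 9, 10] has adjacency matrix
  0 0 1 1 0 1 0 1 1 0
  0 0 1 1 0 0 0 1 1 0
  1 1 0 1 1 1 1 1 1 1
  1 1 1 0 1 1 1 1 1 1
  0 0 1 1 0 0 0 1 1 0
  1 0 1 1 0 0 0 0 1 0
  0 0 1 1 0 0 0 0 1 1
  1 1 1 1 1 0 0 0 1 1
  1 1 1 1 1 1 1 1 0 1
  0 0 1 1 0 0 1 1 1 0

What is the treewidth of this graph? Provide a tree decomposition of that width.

Treewidth 4.
One such decomposition:
Bags: B1 = {3, 4, 8, 9, 10}  B2 = {2, 3, 4, 8, 9}  B3 = {1, 3, 4, 8, 9}  B4 = {1, 3, 4, 6, 9}  B5 = {3, 4, 7, 9, 10}  B6 = {3, 4, 5, 8, 9}
Tree: B1–B2, B2–B3, B3–B4, B1–B5, B1–B6

The largest bag has 5 vertices, giving width 4; this decomposition certifies tw(G) ≤ 4. Conversely, {1, 3, 4, 8, 9} is a clique of size 5, and the vertices of any clique must share a bag in every tree decomposition; so some bag has ≥ 5 vertices and tw(G) ≥ 4. Hence tw(G) = 4 exactly.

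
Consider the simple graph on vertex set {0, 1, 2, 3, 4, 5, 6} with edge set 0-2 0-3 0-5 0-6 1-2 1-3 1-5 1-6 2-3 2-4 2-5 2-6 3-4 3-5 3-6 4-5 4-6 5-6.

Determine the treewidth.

A width-4 tree decomposition is:
Bags: B1 = {0, 2, 3, 5, 6}  B2 = {2, 3, 4, 5, 6}  B3 = {1, 2, 3, 5, 6}
Tree: B1–B2, B2–B3
Each bag holds 5 vertices, so the decomposition has width 4, which upper-bounds the treewidth. For the lower bound, the 5 vertices {0, 2, 3, 5, 6} are pairwise adjacent, and any tree decomposition puts a clique entirely inside one bag — forcing width ≥ 4. Hence tw(G) = 4 exactly.

4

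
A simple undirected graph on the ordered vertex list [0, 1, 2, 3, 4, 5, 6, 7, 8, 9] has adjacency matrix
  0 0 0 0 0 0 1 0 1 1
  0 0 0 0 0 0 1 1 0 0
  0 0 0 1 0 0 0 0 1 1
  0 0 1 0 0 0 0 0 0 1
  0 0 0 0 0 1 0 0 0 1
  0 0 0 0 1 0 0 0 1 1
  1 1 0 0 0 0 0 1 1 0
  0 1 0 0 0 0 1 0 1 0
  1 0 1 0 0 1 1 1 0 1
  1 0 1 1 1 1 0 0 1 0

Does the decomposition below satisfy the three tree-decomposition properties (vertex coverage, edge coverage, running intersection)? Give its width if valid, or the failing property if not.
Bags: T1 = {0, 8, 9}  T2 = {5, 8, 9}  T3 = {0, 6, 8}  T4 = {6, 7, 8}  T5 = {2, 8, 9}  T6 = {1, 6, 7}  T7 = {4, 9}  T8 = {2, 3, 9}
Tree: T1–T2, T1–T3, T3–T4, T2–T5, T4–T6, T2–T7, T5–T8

A tree decomposition must satisfy three properties: every vertex lies in some bag; for every edge, both endpoints lie together in some bag; and for every vertex, the bags containing it form a connected subtree. Here edge (5,4) lies in no bag, so the decomposition is invalid.

No — edge (5,4) lies in no bag.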